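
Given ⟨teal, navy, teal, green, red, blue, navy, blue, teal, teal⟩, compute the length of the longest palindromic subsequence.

7

One longest palindromic subsequence is teal teal blue navy blue teal teal (positions 1,3,6,7,8,9,10); it reads the same forward and backward, and the interval DP gives dp[1][10] = 7.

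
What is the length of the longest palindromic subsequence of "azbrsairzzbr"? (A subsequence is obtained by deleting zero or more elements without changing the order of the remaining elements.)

One longest palindromic subsequence is brirb (positions 3,4,7,8,11); it reads the same forward and backward, and the interval DP gives dp[1][12] = 5.

5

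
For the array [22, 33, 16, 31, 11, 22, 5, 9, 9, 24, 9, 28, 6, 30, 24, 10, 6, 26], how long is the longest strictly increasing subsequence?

One longest increasing subsequence is 16, 22, 24, 28, 30 (positions 3,6,10,12,14), of length 5; no longer one exists.

5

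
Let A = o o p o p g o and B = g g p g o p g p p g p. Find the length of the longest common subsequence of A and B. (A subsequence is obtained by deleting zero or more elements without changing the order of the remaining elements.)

A longest common subsequence is oppg (length 4); the LCS DP confirms no longer common subsequence exists.

4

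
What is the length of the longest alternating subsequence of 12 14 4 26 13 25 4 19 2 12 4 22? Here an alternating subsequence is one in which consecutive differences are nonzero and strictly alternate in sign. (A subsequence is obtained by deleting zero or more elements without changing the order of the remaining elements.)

A longest alternating subsequence is 12, 14, 4, 26, 13, 25, 4, 19, 2, 12, 4, 22 (positions 1,2,3,4,5,6,7,8,9,10,11,12); its 11 consecutive differences strictly alternate in sign, and length 12 is optimal.

12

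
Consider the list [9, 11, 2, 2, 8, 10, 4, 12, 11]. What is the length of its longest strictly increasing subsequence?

One longest increasing subsequence is 2, 8, 10, 12 (positions 3,5,6,8), of length 4; no longer one exists.

4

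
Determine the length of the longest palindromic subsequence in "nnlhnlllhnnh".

9

Using dp[i][j] = 2 + dp[i+1][j−1] if the ends match, else max(dp[i+1][j], dp[i][j−1]):
dp[1][12] = 9. A witness is nnhlllhnn at positions 1,2,4,6,7,8,9,10,11.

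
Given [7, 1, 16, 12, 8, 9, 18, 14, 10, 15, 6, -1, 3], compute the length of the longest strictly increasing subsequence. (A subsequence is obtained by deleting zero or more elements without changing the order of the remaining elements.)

Scanning left to right, the best length ending at each element is: 7→1, 1→1, 16→2, 12→2, 8→2, 9→3, 18→4, 14→4, 10→4, 15→5, 6→2, -1→1, 3→2.
So the longest increasing subsequence has length 5, e.g. 7, 8, 9, 14, 15.

5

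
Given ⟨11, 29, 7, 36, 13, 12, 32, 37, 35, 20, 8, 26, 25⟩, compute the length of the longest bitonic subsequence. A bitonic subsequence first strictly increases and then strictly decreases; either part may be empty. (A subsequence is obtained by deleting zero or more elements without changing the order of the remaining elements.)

7

One longest bitonic subsequence is 11, 29, 36, 37, 35, 26, 25 (positions 1,2,4,8,9,12,13): it rises to 37 then falls. Length 7 is optimal.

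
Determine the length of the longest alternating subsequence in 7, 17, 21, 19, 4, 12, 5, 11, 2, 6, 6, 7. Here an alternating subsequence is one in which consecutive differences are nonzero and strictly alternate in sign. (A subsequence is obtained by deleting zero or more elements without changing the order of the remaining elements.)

A longest alternating subsequence is 7, 17, 4, 12, 5, 11, 2, 6 (positions 1,2,5,6,7,8,9,10); its 7 consecutive differences strictly alternate in sign, and length 8 is optimal.

8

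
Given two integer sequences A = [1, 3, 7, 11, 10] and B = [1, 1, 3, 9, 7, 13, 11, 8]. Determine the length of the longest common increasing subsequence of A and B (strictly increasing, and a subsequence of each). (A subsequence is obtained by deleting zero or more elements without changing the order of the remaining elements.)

4

A longest common strictly increasing subsequence is 1, 3, 7, 11 (length 4); it appears in order in both A and B, and no longer such subsequence exists.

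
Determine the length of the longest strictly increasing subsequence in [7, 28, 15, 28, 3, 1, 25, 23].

3

Let dp[i] be the longest increasing subsequence ending at position i. Then dp = [1, 2, 2, 3, 1, 1, 3, 3].
The maximum is 3; one witness is 7, 15, 28 at positions 1,3,4.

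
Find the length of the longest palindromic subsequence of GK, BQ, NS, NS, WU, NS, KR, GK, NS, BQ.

One longest palindromic subsequence is BQ NS NS WU NS NS BQ (positions 2,3,4,5,6,9,10); it reads the same forward and backward, and the interval DP gives dp[1][10] = 7.

7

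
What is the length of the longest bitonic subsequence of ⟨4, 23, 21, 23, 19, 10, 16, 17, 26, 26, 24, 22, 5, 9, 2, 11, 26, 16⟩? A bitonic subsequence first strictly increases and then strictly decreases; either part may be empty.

One longest bitonic subsequence is 4, 10, 16, 17, 26, 24, 22, 9, 2 (positions 1,6,7,8,9,11,12,14,15): it rises to 26 then falls. Length 9 is optimal.

9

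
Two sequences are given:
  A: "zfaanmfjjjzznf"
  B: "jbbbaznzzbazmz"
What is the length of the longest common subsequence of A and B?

4

A longest common subsequence is zamz (length 4); the LCS DP confirms no longer common subsequence exists.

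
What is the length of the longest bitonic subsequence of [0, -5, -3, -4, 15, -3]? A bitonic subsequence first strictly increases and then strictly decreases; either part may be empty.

4

Let inc[i] be the LIS ending at i and dec[i] the longest strictly decreasing subsequence starting at i. inc = [1, 1, 2, 2, 3, 3], dec = [3, 1, 2, 1, 2, 1].
max_i inc[i]+dec[i]−1 = 4, with one witness -5, -3, 15, -3.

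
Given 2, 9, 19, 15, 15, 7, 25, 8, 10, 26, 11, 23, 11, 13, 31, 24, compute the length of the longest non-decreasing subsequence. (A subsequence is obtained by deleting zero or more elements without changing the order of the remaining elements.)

8

One longest non-decreasing subsequence is 2, 7, 8, 10, 11, 11, 13, 31 (positions 1,6,8,9,11,13,14,15), of length 8; no longer one exists.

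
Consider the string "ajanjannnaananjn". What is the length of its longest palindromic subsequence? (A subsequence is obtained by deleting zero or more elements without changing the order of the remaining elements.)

11

Using dp[i][j] = 2 + dp[i+1][j−1] if the ends match, else max(dp[i+1][j], dp[i][j−1]):
dp[1][16] = 11. A witness is janannnanaj at positions 2,3,4,6,7,8,9,11,12,13,15.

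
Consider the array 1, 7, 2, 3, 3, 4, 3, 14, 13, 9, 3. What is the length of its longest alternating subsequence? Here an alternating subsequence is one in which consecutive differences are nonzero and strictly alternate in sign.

7

A longest alternating subsequence is 1, 7, 2, 4, 3, 14, 13 (positions 1,2,3,6,7,8,9); its 6 consecutive differences strictly alternate in sign, and length 7 is optimal.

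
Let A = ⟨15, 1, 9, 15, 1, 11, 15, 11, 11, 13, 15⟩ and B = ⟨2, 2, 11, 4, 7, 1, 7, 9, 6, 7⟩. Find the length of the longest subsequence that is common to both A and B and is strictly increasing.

2

For each value that appears in both, track the longest common increasing run ending there.
The best achievable length is 2; one witness is 1, 9 (A-positions 2,3, B-positions 6,8).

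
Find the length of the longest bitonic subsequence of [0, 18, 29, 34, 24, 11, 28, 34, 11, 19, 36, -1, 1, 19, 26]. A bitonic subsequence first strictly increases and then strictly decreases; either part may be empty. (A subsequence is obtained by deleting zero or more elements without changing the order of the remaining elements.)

7

Let inc[i] be the LIS ending at i and dec[i] the longest strictly decreasing subsequence starting at i. inc = [1, 2, 3, 4, 3, 2, 4, 5, 2, 3, 6, 1, 2, 3, 4], dec = [2, 3, 4, 4, 3, 2, 3, 3, 2, 2, 2, 1, 1, 1, 1].
max_i inc[i]+dec[i]−1 = 7, with one witness 0, 18, 29, 34, 28, 19, 1.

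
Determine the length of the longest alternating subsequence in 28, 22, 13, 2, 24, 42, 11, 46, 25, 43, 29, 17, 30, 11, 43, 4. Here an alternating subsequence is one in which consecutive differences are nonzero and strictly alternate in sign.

Track the best alternating length ending on an up-step vs a down-step at each position: up/down = 1/1, 1/2, 1/2, 1/2, 3/2, 3/1, 3/4, 5/1, 5/6, 7/6, 7/8, 5/8, 9/8, 3/10, 11/6, 3/12.
The maximum over both is 12; one such subsequence is 28, 22, 24, 11, 46, 25, 43, 29, 30, 11, 43, 4.

12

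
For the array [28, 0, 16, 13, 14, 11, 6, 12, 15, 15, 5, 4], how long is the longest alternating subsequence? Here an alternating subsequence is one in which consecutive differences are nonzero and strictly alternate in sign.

8

A longest alternating subsequence is 28, 0, 16, 13, 14, 11, 12, 5 (positions 1,2,3,4,5,6,8,11); its 7 consecutive differences strictly alternate in sign, and length 8 is optimal.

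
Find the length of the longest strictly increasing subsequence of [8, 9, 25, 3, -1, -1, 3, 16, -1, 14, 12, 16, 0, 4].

Scanning left to right, the best length ending at each element is: 8→1, 9→2, 25→3, 3→1, -1→1, -1→1, 3→2, 16→3, -1→1, 14→3, 12→3, 16→4, 0→2, 4→3.
So the longest increasing subsequence has length 4, e.g. 8, 9, 14, 16.

4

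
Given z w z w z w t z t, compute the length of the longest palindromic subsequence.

One longest palindromic subsequence is zwzwzwz (positions 1,2,3,4,5,6,8); it reads the same forward and backward, and the interval DP gives dp[1][9] = 7.

7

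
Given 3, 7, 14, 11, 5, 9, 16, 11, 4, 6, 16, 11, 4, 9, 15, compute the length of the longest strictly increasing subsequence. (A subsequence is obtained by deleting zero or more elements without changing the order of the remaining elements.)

Let dp[i] be the longest increasing subsequence ending at position i. Then dp = [1, 2, 3, 3, 2, 3, 4, 4, 2, 3, 5, 4, 2, 4, 5].
The maximum is 5; one witness is 3, 7, 9, 11, 16 at positions 1,2,6,8,11.

5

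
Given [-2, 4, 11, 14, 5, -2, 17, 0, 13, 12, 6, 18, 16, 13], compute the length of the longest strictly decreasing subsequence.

4

Let dp[i] be the longest decreasing subsequence ending at position i. Then dp = [1, 1, 1, 1, 2, 3, 1, 3, 2, 3, 4, 1, 2, 3].
The maximum is 4; one witness is 14, 13, 12, 6 at positions 4,9,10,11.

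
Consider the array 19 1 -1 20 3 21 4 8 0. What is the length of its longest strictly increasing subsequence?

4

Let dp[i] be the longest increasing subsequence ending at position i. Then dp = [1, 1, 1, 2, 2, 3, 3, 4, 2].
The maximum is 4; one witness is 1, 3, 4, 8 at positions 2,5,7,8.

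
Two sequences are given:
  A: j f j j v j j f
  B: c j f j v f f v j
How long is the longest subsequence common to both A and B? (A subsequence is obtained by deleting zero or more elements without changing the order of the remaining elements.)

5

Backtracking the LCS table gives one alignment: j (A1,B2) → f (A2,B3) → j (A3,B4) → v (A5,B8) → j (A7,B9).
So the longest common subsequence has length 5.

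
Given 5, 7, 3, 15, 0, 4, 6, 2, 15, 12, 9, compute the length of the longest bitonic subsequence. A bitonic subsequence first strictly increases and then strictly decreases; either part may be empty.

6

Let inc[i] be the LIS ending at i and dec[i] the longest strictly decreasing subsequence starting at i. inc = [1, 2, 1, 3, 1, 2, 3, 2, 4, 4, 4], dec = [3, 3, 2, 3, 1, 2, 2, 1, 3, 2, 1].
max_i inc[i]+dec[i]−1 = 6, with one witness 3, 4, 6, 15, 12, 9.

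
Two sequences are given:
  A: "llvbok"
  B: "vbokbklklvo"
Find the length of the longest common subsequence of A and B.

4

Backtracking the LCS table gives one alignment: l (A1,B7) → l (A2,B9) → v (A3,B10) → o (A5,B11).
So the longest common subsequence has length 4.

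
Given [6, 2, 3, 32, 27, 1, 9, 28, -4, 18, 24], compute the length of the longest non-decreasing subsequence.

5

Let dp[i] be the longest non-decreasing subsequence ending at position i. Then dp = [1, 1, 2, 3, 3, 1, 3, 4, 1, 4, 5].
The maximum is 5; one witness is 2, 3, 9, 18, 24 at positions 2,3,7,10,11.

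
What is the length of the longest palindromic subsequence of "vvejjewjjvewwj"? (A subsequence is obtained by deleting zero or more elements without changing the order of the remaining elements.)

One longest palindromic subsequence is ejjwjje (positions 3,4,5,7,8,9,11); it reads the same forward and backward, and the interval DP gives dp[1][14] = 7.

7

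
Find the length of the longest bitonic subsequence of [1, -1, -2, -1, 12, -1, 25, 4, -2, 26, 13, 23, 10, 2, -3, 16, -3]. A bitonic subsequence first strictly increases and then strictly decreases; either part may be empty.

9

Let inc[i] be the LIS ending at i and dec[i] the longest strictly decreasing subsequence starting at i. inc = [1, 1, 1, 2, 3, 2, 4, 3, 1, 5, 4, 5, 4, 3, 1, 5, 1], dec = [4, 3, 2, 3, 4, 3, 5, 3, 2, 5, 4, 4, 3, 2, 1, 2, 1].
max_i inc[i]+dec[i]−1 = 9, with one witness -2, -1, 12, 25, 26, 23, 10, 2, -3.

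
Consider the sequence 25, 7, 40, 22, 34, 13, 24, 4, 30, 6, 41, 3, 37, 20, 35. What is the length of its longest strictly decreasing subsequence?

Scanning left to right, the best length ending at each element is: 25→1, 7→2, 40→1, 22→2, 34→2, 13→3, 24→3, 4→4, 30→3, 6→4, 41→1, 3→5, 37→2, 20→4, 35→3.
So the longest decreasing subsequence has length 5, e.g. 25, 22, 13, 4, 3.

5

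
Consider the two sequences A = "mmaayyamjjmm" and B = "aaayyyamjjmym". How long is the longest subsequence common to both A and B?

Backtracking the LCS table gives one alignment: a (A3,B2) → a (A4,B3) → y (A5,B5) → y (A6,B6) → a (A7,B7) → m (A8,B8) → j (A9,B9) → j (A10,B10) → m (A11,B11) → m (A12,B13).
So the longest common subsequence has length 10.

10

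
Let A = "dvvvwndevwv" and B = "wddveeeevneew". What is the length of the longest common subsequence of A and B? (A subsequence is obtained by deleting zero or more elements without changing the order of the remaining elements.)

Backtracking the LCS table gives one alignment: d (A1,B3) → v (A2,B4) → v (A4,B9) → n (A6,B10) → e (A8,B12) → w (A10,B13).
So the longest common subsequence has length 6.

6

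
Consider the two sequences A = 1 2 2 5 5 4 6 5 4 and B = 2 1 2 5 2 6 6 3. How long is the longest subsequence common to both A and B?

4

A longest common subsequence is 1, 2, 2, 6 (length 4); the LCS DP confirms no longer common subsequence exists.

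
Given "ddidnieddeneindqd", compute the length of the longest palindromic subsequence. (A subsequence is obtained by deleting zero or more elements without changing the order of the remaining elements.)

One longest palindromic subsequence is ddnieddeindd (positions 1,4,5,6,7,8,9,12,13,14,15,17); it reads the same forward and backward, and the interval DP gives dp[1][17] = 12.

12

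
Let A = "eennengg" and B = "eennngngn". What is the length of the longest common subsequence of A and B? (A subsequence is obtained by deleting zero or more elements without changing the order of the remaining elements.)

7

Backtracking the LCS table gives one alignment: e (A1,B1) → e (A2,B2) → n (A3,B3) → n (A4,B4) → n (A6,B5) → g (A7,B6) → g (A8,B8).
So the longest common subsequence has length 7.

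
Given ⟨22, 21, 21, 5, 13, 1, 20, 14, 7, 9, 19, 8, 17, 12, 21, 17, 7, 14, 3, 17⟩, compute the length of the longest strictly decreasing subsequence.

Let dp[i] be the longest decreasing subsequence ending at position i. Then dp = [1, 2, 2, 3, 3, 4, 3, 4, 5, 5, 4, 6, 5, 6, 2, 5, 7, 6, 8, 5].
The maximum is 8; one witness is 22, 21, 20, 14, 9, 8, 7, 3 at positions 1,2,7,8,10,12,17,19.

8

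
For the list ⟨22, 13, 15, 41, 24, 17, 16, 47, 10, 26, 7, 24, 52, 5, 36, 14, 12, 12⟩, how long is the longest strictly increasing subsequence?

5

Let dp[i] be the longest increasing subsequence ending at position i. Then dp = [1, 1, 2, 3, 3, 3, 3, 4, 1, 4, 1, 4, 5, 1, 5, 2, 2, 2].
The maximum is 5; one witness is 13, 15, 41, 47, 52 at positions 2,3,4,8,13.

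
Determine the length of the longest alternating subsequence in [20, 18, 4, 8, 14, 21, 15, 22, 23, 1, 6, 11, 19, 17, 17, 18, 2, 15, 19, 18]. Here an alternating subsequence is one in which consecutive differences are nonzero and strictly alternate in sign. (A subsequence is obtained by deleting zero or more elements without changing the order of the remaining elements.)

A longest alternating subsequence is 20, 18, 21, 15, 22, 1, 19, 17, 18, 2, 19, 18 (positions 1,2,6,7,8,10,13,14,16,17,19,20); its 11 consecutive differences strictly alternate in sign, and length 12 is optimal.

12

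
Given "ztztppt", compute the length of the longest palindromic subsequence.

4

Using dp[i][j] = 2 + dp[i+1][j−1] if the ends match, else max(dp[i+1][j], dp[i][j−1]):
dp[1][7] = 4. A witness is tppt at positions 2,5,6,7.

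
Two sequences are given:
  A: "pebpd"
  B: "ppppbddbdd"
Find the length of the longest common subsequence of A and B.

Backtracking the LCS table gives one alignment: p (A1,B4) → b (A3,B8) → d (A5,B10).
So the longest common subsequence has length 3.

3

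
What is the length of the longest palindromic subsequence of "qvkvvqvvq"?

7

Using dp[i][j] = 2 + dp[i+1][j−1] if the ends match, else max(dp[i+1][j], dp[i][j−1]):
dp[1][9] = 7. A witness is qvvqvvq at positions 1,2,4,6,7,8,9.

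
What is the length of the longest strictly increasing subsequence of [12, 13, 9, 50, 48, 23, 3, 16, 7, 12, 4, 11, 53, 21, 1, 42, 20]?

Scanning left to right, the best length ending at each element is: 12→1, 13→2, 9→1, 50→3, 48→3, 23→3, 3→1, 16→3, 7→2, 12→3, 4→2, 11→3, 53→4, 21→4, 1→1, 42→5, 20→4.
So the longest increasing subsequence has length 5, e.g. 12, 13, 16, 21, 42.

5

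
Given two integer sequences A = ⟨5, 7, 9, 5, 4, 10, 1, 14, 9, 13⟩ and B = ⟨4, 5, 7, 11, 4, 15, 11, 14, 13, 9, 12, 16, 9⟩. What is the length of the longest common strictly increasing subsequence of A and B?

3

For each value that appears in both, track the longest common increasing run ending there.
The best achievable length is 3; one witness is 5, 7, 14 (A-positions 1,2,8, B-positions 2,3,8).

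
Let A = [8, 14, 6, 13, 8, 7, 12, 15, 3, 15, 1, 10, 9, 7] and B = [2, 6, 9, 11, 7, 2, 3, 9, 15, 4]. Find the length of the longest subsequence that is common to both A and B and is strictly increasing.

3

A longest common strictly increasing subsequence is 6, 7, 9 (length 3); it appears in order in both A and B, and no longer such subsequence exists.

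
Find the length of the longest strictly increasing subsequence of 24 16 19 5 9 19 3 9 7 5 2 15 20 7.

Scanning left to right, the best length ending at each element is: 24→1, 16→1, 19→2, 5→1, 9→2, 19→3, 3→1, 9→2, 7→2, 5→2, 2→1, 15→3, 20→4, 7→3.
So the longest increasing subsequence has length 4, e.g. 5, 9, 19, 20.

4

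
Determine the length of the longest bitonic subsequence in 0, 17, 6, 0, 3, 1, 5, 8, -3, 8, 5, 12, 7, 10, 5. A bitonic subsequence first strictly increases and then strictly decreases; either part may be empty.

Let inc[i] be the LIS ending at i and dec[i] the longest strictly decreasing subsequence starting at i. inc = [1, 2, 2, 1, 2, 2, 3, 4, 1, 4, 3, 5, 4, 5, 3], dec = [2, 5, 4, 2, 3, 2, 2, 3, 1, 3, 1, 3, 2, 2, 1].
max_i inc[i]+dec[i]−1 = 7, with one witness 0, 3, 5, 8, 12, 10, 5.

7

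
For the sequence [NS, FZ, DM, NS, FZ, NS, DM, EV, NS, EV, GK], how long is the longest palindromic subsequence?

Using dp[i][j] = 2 + dp[i+1][j−1] if the ends match, else max(dp[i+1][j], dp[i][j−1]):
dp[1][11] = 7. A witness is NS DM NS FZ NS DM NS at positions 1,3,4,5,6,7,9.

7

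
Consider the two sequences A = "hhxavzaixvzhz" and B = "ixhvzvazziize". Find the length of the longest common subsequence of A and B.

6

Backtracking the LCS table gives one alignment: h (A2,B3) → v (A5,B4) → z (A6,B5) → a (A7,B7) → i (A8,B11) → z (A11,B12).
So the longest common subsequence has length 6.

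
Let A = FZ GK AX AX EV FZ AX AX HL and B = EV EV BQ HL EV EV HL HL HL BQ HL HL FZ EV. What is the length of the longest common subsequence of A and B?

2

Backtracking the LCS table gives one alignment: FZ (A1,B13) → EV (A5,B14).
So the longest common subsequence has length 2.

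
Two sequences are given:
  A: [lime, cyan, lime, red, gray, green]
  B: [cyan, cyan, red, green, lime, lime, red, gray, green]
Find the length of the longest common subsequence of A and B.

5

A longest common subsequence is lime, lime, red, gray, green (length 5); the LCS DP confirms no longer common subsequence exists.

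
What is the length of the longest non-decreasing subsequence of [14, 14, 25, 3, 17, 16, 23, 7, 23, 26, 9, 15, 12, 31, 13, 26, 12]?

Scanning left to right, the best length ending at each element is: 14→1, 14→2, 25→3, 3→1, 17→3, 16→3, 23→4, 7→2, 23→5, 26→6, 9→3, 15→4, 12→4, 31→7, 13→5, 26→7, 12→5.
So the longest non-decreasing subsequence has length 7, e.g. 14, 14, 17, 23, 23, 26, 31.

7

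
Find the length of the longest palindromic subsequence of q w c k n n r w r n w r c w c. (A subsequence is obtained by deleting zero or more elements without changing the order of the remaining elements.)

9

Using dp[i][j] = 2 + dp[i+1][j−1] if the ends match, else max(dp[i+1][j], dp[i][j−1]):
dp[1][15] = 9. A witness is wcrwnwrcw at positions 2,3,7,8,10,11,12,13,14.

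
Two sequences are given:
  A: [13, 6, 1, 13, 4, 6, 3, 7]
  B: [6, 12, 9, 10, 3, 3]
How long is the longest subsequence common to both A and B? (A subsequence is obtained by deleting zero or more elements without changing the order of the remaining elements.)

A longest common subsequence is 6, 3 (length 2); the LCS DP confirms no longer common subsequence exists.

2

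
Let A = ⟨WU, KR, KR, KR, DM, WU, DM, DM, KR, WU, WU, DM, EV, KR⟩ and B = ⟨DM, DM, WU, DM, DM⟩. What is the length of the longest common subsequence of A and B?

A longest common subsequence is DM, WU, DM, DM (length 4); the LCS DP confirms no longer common subsequence exists.

4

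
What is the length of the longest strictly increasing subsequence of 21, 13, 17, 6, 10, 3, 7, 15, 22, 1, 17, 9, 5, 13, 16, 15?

One longest increasing subsequence is 6, 7, 9, 13, 16 (positions 4,7,12,14,15), of length 5; no longer one exists.

5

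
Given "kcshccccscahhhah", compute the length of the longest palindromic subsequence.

One longest palindromic subsequence is csccccsc (positions 2,3,5,6,7,8,9,10); it reads the same forward and backward, and the interval DP gives dp[1][16] = 8.

8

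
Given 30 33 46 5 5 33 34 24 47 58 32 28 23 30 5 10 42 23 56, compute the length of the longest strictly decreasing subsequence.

6

Let dp[i] be the longest decreasing subsequence ending at position i. Then dp = [1, 1, 1, 2, 2, 2, 2, 3, 1, 1, 3, 4, 5, 4, 6, 6, 2, 5, 2].
The maximum is 6; one witness is 46, 33, 32, 28, 23, 5 at positions 3,6,11,12,13,15.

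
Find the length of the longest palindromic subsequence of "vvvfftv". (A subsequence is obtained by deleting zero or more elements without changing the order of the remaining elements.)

4

One longest palindromic subsequence is vffv (positions 1,4,5,7); it reads the same forward and backward, and the interval DP gives dp[1][7] = 4.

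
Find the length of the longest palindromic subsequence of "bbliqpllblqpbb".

9

Using dp[i][j] = 2 + dp[i+1][j−1] if the ends match, else max(dp[i+1][j], dp[i][j−1]):
dp[1][14] = 9. A witness is bbplblpbb at positions 1,2,6,8,9,10,12,13,14.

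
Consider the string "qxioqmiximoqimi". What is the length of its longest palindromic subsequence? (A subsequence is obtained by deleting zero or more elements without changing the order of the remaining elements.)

Using dp[i][j] = 2 + dp[i+1][j−1] if the ends match, else max(dp[i+1][j], dp[i][j−1]):
dp[1][15] = 9. A witness is iqmiximqi at positions 3,5,6,7,8,9,10,12,15.

9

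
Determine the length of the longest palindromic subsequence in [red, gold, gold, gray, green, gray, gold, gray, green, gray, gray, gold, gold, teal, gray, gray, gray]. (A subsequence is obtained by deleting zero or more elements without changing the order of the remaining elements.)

One longest palindromic subsequence is gold gold gray green gray gold gray green gray gold gold (positions 2,3,4,5,6,7,8,9,11,12,13); it reads the same forward and backward, and the interval DP gives dp[1][17] = 11.

11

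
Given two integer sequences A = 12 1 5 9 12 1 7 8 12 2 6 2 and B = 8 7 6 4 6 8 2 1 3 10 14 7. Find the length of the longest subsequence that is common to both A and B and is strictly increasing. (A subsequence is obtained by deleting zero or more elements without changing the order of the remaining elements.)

For each value that appears in both, track the longest common increasing run ending there.
The best achievable length is 2; one witness is 7, 8 (A-positions 7,8, B-positions 2,6).

2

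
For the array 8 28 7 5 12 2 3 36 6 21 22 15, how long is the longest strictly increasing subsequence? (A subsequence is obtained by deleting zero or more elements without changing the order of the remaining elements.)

One longest increasing subsequence is 2, 3, 6, 21, 22 (positions 6,7,9,10,11), of length 5; no longer one exists.

5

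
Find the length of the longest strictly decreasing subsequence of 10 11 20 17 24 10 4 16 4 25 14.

Let dp[i] be the longest decreasing subsequence ending at position i. Then dp = [1, 1, 1, 2, 1, 3, 4, 3, 4, 1, 4].
The maximum is 4; one witness is 20, 17, 10, 4 at positions 3,4,6,7.

4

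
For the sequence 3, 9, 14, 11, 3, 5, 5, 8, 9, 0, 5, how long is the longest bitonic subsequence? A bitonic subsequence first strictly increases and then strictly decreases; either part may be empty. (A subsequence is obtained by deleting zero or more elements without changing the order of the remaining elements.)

6

One longest bitonic subsequence is 3, 9, 14, 11, 9, 5 (positions 1,2,3,4,9,11): it rises to 14 then falls. Length 6 is optimal.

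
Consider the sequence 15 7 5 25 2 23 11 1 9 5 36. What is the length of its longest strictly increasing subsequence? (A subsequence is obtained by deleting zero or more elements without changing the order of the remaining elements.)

Let dp[i] be the longest increasing subsequence ending at position i. Then dp = [1, 1, 1, 2, 1, 2, 2, 1, 2, 2, 3].
The maximum is 3; one witness is 15, 25, 36 at positions 1,4,11.

3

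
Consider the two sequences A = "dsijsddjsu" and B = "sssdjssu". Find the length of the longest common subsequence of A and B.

6

Backtracking the LCS table gives one alignment: s (A2,B2) → s (A5,B3) → d (A7,B4) → j (A8,B5) → s (A9,B7) → u (A10,B8).
So the longest common subsequence has length 6.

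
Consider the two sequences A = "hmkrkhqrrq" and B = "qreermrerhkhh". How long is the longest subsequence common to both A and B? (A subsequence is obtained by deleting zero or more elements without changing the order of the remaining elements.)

Backtracking the LCS table gives one alignment: m (A2,B6) → r (A4,B9) → k (A5,B11) → h (A6,B13).
So the longest common subsequence has length 4.

4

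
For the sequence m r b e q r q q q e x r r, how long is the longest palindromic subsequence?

8

Using dp[i][j] = 2 + dp[i+1][j−1] if the ends match, else max(dp[i+1][j], dp[i][j−1]):
dp[1][13] = 8. A witness is reqqqqer at positions 2,4,5,7,8,9,10,13.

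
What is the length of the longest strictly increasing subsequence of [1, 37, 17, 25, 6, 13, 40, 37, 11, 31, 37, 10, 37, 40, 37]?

Scanning left to right, the best length ending at each element is: 1→1, 37→2, 17→2, 25→3, 6→2, 13→3, 40→4, 37→4, 11→3, 31→4, 37→5, 10→3, 37→5, 40→6, 37→5.
So the longest increasing subsequence has length 6, e.g. 1, 17, 25, 31, 37, 40.

6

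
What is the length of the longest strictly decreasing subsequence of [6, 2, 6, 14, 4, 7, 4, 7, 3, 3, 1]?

One longest decreasing subsequence is 14, 7, 4, 3, 1 (positions 4,6,7,9,11), of length 5; no longer one exists.

5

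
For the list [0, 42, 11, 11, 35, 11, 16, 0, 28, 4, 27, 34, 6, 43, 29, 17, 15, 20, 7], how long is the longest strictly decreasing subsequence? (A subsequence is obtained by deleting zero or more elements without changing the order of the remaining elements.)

Let dp[i] be the longest decreasing subsequence ending at position i. Then dp = [1, 1, 2, 2, 2, 3, 3, 4, 3, 4, 4, 3, 5, 1, 4, 5, 6, 5, 7].
The maximum is 7; one witness is 42, 35, 28, 27, 17, 15, 7 at positions 2,5,9,11,16,17,19.

7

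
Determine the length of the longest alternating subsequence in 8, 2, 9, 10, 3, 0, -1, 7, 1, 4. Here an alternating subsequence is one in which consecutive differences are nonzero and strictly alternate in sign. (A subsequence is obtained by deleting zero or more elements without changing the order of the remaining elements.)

A longest alternating subsequence is 8, 2, 9, 3, 7, 1, 4 (positions 1,2,3,5,8,9,10); its 6 consecutive differences strictly alternate in sign, and length 7 is optimal.

7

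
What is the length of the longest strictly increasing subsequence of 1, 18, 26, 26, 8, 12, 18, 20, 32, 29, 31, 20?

Let dp[i] be the longest increasing subsequence ending at position i. Then dp = [1, 2, 3, 3, 2, 3, 4, 5, 6, 6, 7, 5].
The maximum is 7; one witness is 1, 8, 12, 18, 20, 29, 31 at positions 1,5,6,7,8,10,11.

7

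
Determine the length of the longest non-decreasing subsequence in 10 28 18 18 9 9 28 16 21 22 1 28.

One longest non-decreasing subsequence is 10, 18, 18, 21, 22, 28 (positions 1,3,4,9,10,12), of length 6; no longer one exists.

6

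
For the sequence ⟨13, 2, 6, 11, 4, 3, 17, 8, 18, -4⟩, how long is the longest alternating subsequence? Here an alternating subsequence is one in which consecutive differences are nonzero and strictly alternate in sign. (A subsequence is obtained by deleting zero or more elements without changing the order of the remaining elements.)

A longest alternating subsequence is 13, 2, 6, 4, 17, 8, 18, -4 (positions 1,2,3,5,7,8,9,10); its 7 consecutive differences strictly alternate in sign, and length 8 is optimal.

8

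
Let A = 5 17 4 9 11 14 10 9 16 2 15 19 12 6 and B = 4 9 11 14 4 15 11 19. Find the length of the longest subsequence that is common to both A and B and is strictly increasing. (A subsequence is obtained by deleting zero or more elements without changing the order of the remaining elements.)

6

For each value that appears in both, track the longest common increasing run ending there.
The best achievable length is 6; one witness is 4, 9, 11, 14, 15, 19 (A-positions 3,4,5,6,11,12, B-positions 1,2,3,4,6,8).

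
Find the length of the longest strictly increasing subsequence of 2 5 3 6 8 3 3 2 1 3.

One longest increasing subsequence is 2, 5, 6, 8 (positions 1,2,4,5), of length 4; no longer one exists.

4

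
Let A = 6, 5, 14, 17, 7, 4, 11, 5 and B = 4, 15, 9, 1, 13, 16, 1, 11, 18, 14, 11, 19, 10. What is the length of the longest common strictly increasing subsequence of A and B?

2

For each value that appears in both, track the longest common increasing run ending there.
The best achievable length is 2; one witness is 4, 11 (A-positions 6,7, B-positions 1,8).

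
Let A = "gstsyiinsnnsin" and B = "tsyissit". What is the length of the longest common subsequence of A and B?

Backtracking the LCS table gives one alignment: t (A3,B1) → s (A4,B2) → y (A5,B3) → i (A7,B4) → s (A9,B5) → s (A12,B6) → i (A13,B7).
So the longest common subsequence has length 7.

7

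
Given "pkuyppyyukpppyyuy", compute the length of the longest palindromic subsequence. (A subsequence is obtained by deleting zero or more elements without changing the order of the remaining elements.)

10

Using dp[i][j] = 2 + dp[i+1][j−1] if the ends match, else max(dp[i+1][j], dp[i][j−1]):
dp[1][17] = 10. A witness is uyppyyppyu at positions 3,4,5,6,7,8,12,13,15,16.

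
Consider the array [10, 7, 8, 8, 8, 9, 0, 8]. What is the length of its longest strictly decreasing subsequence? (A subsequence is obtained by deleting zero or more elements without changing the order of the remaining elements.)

3

One longest decreasing subsequence is 10, 7, 0 (positions 1,2,7), of length 3; no longer one exists.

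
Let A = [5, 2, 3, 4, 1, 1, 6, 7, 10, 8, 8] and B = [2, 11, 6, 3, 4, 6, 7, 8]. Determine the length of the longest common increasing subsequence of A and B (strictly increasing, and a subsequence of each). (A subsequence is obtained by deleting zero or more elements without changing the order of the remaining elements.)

A longest common strictly increasing subsequence is 2, 3, 4, 6, 7, 8 (length 6); it appears in order in both A and B, and no longer such subsequence exists.

6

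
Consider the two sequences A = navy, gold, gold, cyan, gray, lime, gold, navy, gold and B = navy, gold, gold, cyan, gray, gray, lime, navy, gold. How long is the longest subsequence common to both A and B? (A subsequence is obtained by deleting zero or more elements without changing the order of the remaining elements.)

8

Backtracking the LCS table gives one alignment: navy (A1,B1) → gold (A2,B2) → gold (A3,B3) → cyan (A4,B4) → gray (A5,B6) → lime (A6,B7) → navy (A8,B8) → gold (A9,B9).
So the longest common subsequence has length 8.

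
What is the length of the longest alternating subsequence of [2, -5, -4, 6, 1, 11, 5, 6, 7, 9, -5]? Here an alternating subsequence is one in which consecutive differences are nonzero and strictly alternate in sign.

Track the best alternating length ending on an up-step vs a down-step at each position: up/down = 1/1, 1/2, 3/2, 3/1, 3/4, 5/1, 5/6, 7/6, 7/6, 7/6, 1/8.
The maximum over both is 8; one such subsequence is 2, -5, 6, 1, 11, 5, 6, -5.

8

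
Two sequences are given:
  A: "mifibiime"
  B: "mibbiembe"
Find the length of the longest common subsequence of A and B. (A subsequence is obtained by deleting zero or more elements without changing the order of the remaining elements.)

A longest common subsequence is mibime (length 6); the LCS DP confirms no longer common subsequence exists.

6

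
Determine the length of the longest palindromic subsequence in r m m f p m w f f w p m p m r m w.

One longest palindromic subsequence is mmpmwffwmpmm (positions 2,3,5,6,7,8,9,10,12,13,14,16); it reads the same forward and backward, and the interval DP gives dp[1][17] = 12.

12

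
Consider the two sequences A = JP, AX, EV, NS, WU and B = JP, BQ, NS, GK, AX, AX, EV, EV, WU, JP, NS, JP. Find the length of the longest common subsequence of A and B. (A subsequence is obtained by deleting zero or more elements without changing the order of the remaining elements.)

4

A longest common subsequence is JP, AX, EV, NS (length 4); the LCS DP confirms no longer common subsequence exists.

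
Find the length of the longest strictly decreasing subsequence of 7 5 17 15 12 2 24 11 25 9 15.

5

Let dp[i] be the longest decreasing subsequence ending at position i. Then dp = [1, 2, 1, 2, 3, 4, 1, 4, 1, 5, 2].
The maximum is 5; one witness is 17, 15, 12, 11, 9 at positions 3,4,5,8,10.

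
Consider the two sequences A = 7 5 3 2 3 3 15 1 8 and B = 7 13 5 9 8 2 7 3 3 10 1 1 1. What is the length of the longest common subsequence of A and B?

6

A longest common subsequence is 7, 5, 2, 3, 3, 1 (length 6); the LCS DP confirms no longer common subsequence exists.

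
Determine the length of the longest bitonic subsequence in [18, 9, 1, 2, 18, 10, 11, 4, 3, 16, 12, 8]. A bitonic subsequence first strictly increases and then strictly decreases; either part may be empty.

7

One longest bitonic subsequence is 1, 2, 10, 11, 16, 12, 8 (positions 3,4,6,7,10,11,12): it rises to 16 then falls. Length 7 is optimal.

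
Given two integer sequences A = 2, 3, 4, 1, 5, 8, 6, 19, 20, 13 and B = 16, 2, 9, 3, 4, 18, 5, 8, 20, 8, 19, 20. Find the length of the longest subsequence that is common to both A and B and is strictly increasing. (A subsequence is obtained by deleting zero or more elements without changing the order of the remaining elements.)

For each value that appears in both, track the longest common increasing run ending there.
The best achievable length is 7; one witness is 2, 3, 4, 5, 8, 19, 20 (A-positions 1,2,3,5,6,8,9, B-positions 2,4,5,7,8,11,12).

7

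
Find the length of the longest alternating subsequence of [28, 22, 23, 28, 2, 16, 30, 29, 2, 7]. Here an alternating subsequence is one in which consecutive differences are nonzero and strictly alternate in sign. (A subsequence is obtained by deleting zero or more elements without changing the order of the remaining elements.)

7

A longest alternating subsequence is 28, 22, 23, 2, 16, 2, 7 (positions 1,2,3,5,6,9,10); its 6 consecutive differences strictly alternate in sign, and length 7 is optimal.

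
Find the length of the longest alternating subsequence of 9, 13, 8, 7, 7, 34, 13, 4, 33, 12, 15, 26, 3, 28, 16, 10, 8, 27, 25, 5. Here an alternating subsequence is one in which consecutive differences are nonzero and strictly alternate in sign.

13

Track the best alternating length ending on an up-step vs a down-step at each position: up/down = 1/1, 2/1, 1/3, 1/3, 1/3, 4/1, 4/5, 1/5, 6/5, 6/7, 8/7, 8/7, 1/9, 10/7, 10/11, 10/11, 10/11, 12/11, 12/13, 10/13.
The maximum over both is 13; one such subsequence is 9, 13, 8, 34, 13, 33, 12, 15, 3, 28, 16, 27, 25.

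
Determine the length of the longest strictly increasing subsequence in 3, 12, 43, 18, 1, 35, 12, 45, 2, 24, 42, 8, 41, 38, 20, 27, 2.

5

Let dp[i] be the longest increasing subsequence ending at position i. Then dp = [1, 2, 3, 3, 1, 4, 2, 5, 2, 4, 5, 3, 5, 5, 4, 5, 2].
The maximum is 5; one witness is 3, 12, 18, 35, 45 at positions 1,2,4,6,8.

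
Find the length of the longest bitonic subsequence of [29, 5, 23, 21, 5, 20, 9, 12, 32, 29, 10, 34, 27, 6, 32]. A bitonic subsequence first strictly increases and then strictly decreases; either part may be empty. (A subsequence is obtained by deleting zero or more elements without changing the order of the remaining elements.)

Let inc[i] be the LIS ending at i and dec[i] the longest strictly decreasing subsequence starting at i. inc = [1, 1, 2, 2, 1, 2, 2, 3, 4, 4, 3, 5, 4, 2, 5], dec = [7, 1, 6, 5, 1, 4, 2, 3, 4, 3, 2, 3, 2, 1, 1].
max_i inc[i]+dec[i]−1 = 7, with one witness 29, 23, 21, 20, 12, 10, 6.

7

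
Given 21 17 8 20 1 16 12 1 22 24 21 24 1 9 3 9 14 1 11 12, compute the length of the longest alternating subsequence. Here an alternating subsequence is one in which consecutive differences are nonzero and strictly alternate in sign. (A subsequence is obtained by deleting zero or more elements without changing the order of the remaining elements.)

15

A longest alternating subsequence is 21, 17, 20, 1, 16, 12, 22, 21, 24, 1, 9, 3, 9, 1, 11 (positions 1,2,4,5,6,7,9,11,12,13,14,15,16,18,19); its 14 consecutive differences strictly alternate in sign, and length 15 is optimal.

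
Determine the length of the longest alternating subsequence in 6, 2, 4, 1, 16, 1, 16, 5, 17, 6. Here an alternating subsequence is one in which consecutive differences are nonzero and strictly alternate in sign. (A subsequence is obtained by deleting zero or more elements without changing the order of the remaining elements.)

10

A longest alternating subsequence is 6, 2, 4, 1, 16, 1, 16, 5, 17, 6 (positions 1,2,3,4,5,6,7,8,9,10); its 9 consecutive differences strictly alternate in sign, and length 10 is optimal.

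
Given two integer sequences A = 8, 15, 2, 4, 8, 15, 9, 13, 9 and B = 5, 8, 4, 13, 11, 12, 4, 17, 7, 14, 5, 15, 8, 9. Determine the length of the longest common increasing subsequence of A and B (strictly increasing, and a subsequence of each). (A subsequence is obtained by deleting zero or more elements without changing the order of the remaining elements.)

3

For each value that appears in both, track the longest common increasing run ending there.
The best achievable length is 3; one witness is 4, 8, 9 (A-positions 4,5,7, B-positions 3,13,14).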